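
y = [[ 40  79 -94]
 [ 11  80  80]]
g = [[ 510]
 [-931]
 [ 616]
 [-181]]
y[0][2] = -94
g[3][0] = -181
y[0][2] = -94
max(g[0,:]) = 510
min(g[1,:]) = -931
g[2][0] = 616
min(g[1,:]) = -931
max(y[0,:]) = 79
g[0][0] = 510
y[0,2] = -94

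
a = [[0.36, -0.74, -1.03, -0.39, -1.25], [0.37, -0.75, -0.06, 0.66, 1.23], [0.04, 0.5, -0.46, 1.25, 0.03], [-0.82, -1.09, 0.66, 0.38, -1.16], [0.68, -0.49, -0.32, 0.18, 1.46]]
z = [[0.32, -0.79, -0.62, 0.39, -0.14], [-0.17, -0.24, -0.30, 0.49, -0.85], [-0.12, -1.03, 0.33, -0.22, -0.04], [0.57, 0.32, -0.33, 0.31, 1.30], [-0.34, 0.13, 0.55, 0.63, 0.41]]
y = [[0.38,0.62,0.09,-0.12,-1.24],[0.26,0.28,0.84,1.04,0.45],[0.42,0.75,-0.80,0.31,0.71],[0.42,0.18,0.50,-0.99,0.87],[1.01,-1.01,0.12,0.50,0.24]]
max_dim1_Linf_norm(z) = 1.3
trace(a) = 0.99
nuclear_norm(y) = 7.20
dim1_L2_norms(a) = [1.86, 1.63, 1.42, 1.95, 1.72]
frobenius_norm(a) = 3.86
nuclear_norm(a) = 7.43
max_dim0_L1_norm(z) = 2.74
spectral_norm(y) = 1.87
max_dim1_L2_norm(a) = 1.95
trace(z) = 1.13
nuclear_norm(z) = 5.11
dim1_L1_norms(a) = [3.77, 3.07, 2.28, 4.11, 3.13]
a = y @ z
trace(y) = -0.89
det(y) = 5.66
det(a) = -0.05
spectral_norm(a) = 2.74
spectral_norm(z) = 1.82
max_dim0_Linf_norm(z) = 1.3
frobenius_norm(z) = 2.64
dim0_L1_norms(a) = [2.27, 3.57, 2.53, 2.86, 5.13]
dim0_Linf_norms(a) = [0.82, 1.09, 1.03, 1.25, 1.46]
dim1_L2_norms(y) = [1.45, 1.46, 1.41, 1.48, 1.54]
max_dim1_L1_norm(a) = 4.11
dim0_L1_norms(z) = [1.52, 2.51, 2.13, 2.04, 2.74]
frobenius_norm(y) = 3.28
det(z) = -0.01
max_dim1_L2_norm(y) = 1.54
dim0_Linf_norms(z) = [0.57, 1.03, 0.62, 0.63, 1.3]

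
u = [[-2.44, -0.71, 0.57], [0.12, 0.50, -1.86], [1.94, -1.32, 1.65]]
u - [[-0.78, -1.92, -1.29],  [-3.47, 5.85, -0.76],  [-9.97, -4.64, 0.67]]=[[-1.66, 1.21, 1.86], [3.59, -5.35, -1.1], [11.91, 3.32, 0.98]]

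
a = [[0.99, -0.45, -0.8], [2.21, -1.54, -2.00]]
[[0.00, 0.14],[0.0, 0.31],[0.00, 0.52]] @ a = [[0.31,-0.22,-0.28],  [0.69,-0.48,-0.62],  [1.15,-0.80,-1.04]]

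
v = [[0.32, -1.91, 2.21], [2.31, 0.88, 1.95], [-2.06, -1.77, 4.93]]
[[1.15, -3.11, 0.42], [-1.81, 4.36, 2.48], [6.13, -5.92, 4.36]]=v @ [[-1.33, 1.24, -0.29], [-0.05, 1.79, 1.05], [0.67, -0.04, 1.14]]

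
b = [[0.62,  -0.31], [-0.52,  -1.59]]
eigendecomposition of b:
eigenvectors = [[0.97, 0.13], [-0.22, 0.99]]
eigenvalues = [0.69, -1.66]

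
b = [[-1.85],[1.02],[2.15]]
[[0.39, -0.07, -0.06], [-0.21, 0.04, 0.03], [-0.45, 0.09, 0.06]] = b @ [[-0.21, 0.04, 0.03]]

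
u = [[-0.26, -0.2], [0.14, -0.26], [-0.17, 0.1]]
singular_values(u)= [0.34, 0.34]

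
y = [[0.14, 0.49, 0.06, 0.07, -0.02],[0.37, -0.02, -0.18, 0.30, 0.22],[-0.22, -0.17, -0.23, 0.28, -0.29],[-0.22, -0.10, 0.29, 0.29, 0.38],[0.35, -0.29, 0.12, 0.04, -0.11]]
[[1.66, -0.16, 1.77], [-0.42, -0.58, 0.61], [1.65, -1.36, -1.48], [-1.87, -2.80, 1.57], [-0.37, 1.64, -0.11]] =y@ [[-0.02,3.64,1.11], [3.02,-0.85,2.71], [-0.88,0.39,3.36], [1.9,-4.57,1.68], [-4.91,-2.29,1.63]]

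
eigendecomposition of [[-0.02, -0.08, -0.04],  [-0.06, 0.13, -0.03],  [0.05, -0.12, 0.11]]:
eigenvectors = [[0.95, 0.03, -0.41], [0.32, -0.51, 0.06], [-0.06, 0.86, 0.91]]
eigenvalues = [-0.04, 0.18, 0.08]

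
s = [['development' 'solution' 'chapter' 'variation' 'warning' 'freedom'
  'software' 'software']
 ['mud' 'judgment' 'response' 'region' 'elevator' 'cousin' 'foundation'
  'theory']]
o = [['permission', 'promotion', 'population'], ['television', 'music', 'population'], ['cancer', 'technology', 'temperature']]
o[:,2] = ['population', 'population', 'temperature']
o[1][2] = 'population'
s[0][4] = 'warning'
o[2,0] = 'cancer'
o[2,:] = ['cancer', 'technology', 'temperature']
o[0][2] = 'population'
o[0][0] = 'permission'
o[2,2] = 'temperature'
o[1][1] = 'music'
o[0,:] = ['permission', 'promotion', 'population']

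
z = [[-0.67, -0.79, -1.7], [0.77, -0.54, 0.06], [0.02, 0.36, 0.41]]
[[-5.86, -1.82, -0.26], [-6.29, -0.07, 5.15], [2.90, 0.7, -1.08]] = z @ [[-5.58, 2.7, 4.85],[4.10, 3.78, -2.67],[3.74, -1.75, -0.52]]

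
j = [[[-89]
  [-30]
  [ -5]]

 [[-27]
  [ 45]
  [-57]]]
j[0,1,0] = -30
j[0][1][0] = -30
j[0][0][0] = -89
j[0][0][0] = -89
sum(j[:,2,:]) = -62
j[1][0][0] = -27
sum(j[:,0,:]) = -116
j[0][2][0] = -5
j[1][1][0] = 45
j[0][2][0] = -5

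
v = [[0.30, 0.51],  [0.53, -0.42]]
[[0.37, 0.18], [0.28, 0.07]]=v@[[0.75, 0.28], [0.28, 0.19]]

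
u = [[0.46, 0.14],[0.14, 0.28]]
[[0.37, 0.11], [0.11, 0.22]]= u @ [[0.81, -0.00], [-0.00, 0.80]]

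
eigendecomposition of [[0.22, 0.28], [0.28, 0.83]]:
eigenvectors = [[-0.93, -0.36], [0.36, -0.93]]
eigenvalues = [0.11, 0.94]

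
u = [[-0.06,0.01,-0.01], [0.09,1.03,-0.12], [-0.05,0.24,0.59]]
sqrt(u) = [[0.00+0.25j,(0.01-0j),(-0.01+0j)], [0.08-0.02j,1.02+0.00j,-0.07-0.00j], [(-0.07+0.03j),0.13-0.00j,(0.77+0j)]]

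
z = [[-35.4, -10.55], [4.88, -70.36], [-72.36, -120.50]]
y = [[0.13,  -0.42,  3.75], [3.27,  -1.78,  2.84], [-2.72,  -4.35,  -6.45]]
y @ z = [[-278.0, -423.70],  [-329.95, -251.48],  [541.78, 1111.99]]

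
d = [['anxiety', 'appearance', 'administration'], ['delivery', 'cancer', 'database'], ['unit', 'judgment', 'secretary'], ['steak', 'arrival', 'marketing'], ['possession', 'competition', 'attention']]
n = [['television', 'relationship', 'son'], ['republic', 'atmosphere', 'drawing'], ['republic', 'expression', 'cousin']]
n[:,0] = ['television', 'republic', 'republic']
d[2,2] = 'secretary'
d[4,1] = 'competition'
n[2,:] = ['republic', 'expression', 'cousin']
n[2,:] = ['republic', 'expression', 'cousin']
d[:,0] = ['anxiety', 'delivery', 'unit', 'steak', 'possession']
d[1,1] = 'cancer'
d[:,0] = ['anxiety', 'delivery', 'unit', 'steak', 'possession']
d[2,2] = 'secretary'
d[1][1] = 'cancer'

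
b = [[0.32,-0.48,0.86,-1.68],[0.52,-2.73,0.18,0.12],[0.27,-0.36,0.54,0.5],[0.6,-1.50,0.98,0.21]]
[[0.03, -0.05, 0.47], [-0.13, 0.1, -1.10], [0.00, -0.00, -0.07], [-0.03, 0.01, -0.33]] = b@[[0.01, -0.06, 0.32], [0.05, -0.05, 0.47], [0.04, -0.03, 0.24], [-0.01, 0.02, -0.23]]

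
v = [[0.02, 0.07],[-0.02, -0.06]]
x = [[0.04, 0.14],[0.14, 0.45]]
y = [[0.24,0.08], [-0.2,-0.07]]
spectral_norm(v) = 0.10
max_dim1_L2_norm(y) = 0.25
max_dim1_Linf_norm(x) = 0.45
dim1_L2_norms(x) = [0.15, 0.47]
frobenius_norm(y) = 0.33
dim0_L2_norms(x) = [0.15, 0.47]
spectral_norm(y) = 0.33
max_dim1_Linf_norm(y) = 0.24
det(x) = -0.00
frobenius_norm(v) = 0.10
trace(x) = 0.49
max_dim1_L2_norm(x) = 0.47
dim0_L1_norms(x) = [0.18, 0.59]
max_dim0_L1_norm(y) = 0.44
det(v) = 0.00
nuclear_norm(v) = 0.10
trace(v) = -0.04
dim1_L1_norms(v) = [0.09, 0.08]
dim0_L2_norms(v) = [0.03, 0.09]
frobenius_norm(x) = 0.49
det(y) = -0.00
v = y @ x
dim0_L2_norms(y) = [0.31, 0.11]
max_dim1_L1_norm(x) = 0.59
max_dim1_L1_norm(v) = 0.09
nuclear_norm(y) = 0.33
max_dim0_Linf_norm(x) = 0.45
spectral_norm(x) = 0.49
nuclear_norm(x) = 0.50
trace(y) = 0.17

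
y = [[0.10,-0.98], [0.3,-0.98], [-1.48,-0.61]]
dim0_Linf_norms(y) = [1.48, 0.98]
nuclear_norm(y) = 3.01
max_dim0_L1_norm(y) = 2.57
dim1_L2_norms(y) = [0.99, 1.02, 1.6]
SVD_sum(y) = [[-0.44, -0.44], [-0.34, -0.34], [-1.04, -1.05]] + [[0.54, -0.54], [0.64, -0.64], [-0.44, 0.44]]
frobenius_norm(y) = 2.14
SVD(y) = [[0.37, -0.57], [0.29, -0.68], [0.88, 0.46]] @ diag([1.6740524273335338, 1.3344843463071059]) @ [[-0.71, -0.71],[-0.71, 0.71]]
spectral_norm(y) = 1.67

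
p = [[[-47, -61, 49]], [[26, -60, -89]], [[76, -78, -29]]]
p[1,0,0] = 26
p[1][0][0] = 26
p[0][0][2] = 49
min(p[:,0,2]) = -89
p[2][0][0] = 76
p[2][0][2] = -29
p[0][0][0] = -47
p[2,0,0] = 76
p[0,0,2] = 49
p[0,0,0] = -47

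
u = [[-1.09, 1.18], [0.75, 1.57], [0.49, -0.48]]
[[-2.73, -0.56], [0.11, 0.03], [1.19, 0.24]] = u@[[1.70,  0.35], [-0.74,  -0.15]]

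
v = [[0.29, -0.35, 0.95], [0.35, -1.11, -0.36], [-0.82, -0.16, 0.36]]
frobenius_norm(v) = 1.85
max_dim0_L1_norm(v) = 1.67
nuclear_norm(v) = 3.16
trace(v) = -0.46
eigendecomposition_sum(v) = [[(0.14+0.48j), (-0.11-0.03j), 0.50-0.20j], [(0.13-0.01j), -0.01+0.03j, -0.02-0.14j], [-0.42+0.16j, (0.02-0.1j), (0.21+0.43j)]] + [[(0.14-0.48j), -0.11+0.03j, (0.5+0.2j)],  [0.13+0.01j, -0.01-0.03j, -0.02+0.14j],  [(-0.42-0.16j), 0.02+0.10j, (0.21-0.43j)]] + [[0.01+0.00j, (-0.14-0j), -0.04-0.00j], [(0.08+0j), -1.08-0.00j, (-0.32-0j)], [0.02+0.00j, (-0.19-0j), (-0.06-0j)]]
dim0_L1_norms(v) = [1.46, 1.62, 1.67]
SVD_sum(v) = [[0.13, -0.23, -0.05], [0.57, -1.02, -0.22], [-0.15, 0.28, 0.06]] + [[-0.13, -0.27, 0.92], [0.01, 0.02, -0.08], [-0.06, -0.14, 0.47]] + [[0.29, 0.14, 0.08], [-0.23, -0.11, -0.06], [-0.6, -0.30, -0.17]]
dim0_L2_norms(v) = [0.94, 1.17, 1.08]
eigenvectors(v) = [[-0.73+0.00j, -0.73-0.00j, 0.12+0.00j], [-0.04+0.19j, -0.04-0.19j, (0.98+0j)], [(-0.05-0.65j), (-0.05+0.65j), 0.17+0.00j]]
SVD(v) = [[-0.21, 0.89, -0.41], [-0.94, -0.07, 0.32], [0.25, 0.46, 0.85]] @ diag([1.257586317399081, 1.0857723150357397, 0.8126962127342228]) @ [[-0.48, 0.86, 0.19], [-0.13, -0.28, 0.95], [-0.87, -0.43, -0.24]]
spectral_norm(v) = 1.26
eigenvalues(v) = [(0.33+0.93j), (0.33-0.93j), (-1.13+0j)]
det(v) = -1.11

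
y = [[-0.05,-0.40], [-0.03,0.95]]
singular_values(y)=[1.03, 0.06]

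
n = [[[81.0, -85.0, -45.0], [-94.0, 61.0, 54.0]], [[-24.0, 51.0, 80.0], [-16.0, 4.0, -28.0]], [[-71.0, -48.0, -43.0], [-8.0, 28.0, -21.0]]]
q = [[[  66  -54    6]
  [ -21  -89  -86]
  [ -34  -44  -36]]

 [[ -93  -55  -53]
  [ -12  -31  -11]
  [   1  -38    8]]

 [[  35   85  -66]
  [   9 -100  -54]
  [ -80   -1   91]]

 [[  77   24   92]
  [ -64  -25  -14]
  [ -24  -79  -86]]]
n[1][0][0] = -24.0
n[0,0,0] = 81.0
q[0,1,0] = -21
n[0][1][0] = -94.0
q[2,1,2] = -54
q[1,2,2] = 8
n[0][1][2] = 54.0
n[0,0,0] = 81.0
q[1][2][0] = 1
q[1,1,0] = -12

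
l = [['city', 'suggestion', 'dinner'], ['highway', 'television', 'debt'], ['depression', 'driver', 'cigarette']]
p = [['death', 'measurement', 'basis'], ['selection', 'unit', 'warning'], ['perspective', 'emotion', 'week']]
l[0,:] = ['city', 'suggestion', 'dinner']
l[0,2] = 'dinner'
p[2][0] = 'perspective'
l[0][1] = 'suggestion'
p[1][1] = 'unit'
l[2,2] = 'cigarette'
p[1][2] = 'warning'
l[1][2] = 'debt'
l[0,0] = 'city'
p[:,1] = ['measurement', 'unit', 'emotion']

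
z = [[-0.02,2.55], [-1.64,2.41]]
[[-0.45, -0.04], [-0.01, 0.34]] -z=[[-0.43, -2.59], [1.63, -2.07]]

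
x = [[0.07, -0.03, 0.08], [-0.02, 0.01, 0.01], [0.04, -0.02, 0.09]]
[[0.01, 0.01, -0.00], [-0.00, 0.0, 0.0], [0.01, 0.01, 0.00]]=x @[[0.11, 0.02, -0.03], [-0.02, 0.01, 0.01], [0.01, 0.06, 0.02]]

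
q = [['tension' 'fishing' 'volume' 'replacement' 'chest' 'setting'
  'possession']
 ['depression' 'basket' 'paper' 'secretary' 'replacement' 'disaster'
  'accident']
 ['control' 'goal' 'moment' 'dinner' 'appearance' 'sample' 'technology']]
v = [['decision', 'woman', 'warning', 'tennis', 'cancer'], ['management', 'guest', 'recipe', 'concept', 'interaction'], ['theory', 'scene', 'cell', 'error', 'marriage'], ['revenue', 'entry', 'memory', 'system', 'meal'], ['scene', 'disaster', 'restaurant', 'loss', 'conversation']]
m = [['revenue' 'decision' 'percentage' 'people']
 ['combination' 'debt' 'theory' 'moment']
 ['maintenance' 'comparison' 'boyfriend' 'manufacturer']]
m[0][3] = 'people'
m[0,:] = ['revenue', 'decision', 'percentage', 'people']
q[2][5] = 'sample'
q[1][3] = 'secretary'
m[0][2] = 'percentage'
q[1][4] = 'replacement'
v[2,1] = 'scene'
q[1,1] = 'basket'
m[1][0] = 'combination'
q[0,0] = 'tension'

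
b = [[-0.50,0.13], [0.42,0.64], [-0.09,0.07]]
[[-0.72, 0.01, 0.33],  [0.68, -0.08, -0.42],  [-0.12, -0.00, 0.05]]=b@ [[1.46, -0.04, -0.71], [0.1, -0.10, -0.19]]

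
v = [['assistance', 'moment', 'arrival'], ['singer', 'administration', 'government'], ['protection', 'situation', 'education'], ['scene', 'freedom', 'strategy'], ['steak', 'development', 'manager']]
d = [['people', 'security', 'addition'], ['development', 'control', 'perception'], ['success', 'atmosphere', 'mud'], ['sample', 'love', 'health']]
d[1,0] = 'development'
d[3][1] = 'love'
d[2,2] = 'mud'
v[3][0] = 'scene'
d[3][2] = 'health'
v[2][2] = 'education'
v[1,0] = 'singer'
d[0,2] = 'addition'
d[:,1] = ['security', 'control', 'atmosphere', 'love']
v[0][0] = 'assistance'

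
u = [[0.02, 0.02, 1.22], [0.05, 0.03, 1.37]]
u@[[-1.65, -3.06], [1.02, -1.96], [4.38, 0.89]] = [[5.33,0.99], [5.95,1.01]]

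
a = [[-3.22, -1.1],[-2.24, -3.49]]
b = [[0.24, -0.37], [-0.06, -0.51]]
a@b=[[-0.71, 1.75], [-0.33, 2.61]]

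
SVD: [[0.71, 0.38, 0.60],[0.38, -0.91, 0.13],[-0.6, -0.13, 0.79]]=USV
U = [[-0.92, 0.38, -0.05], [-0.21, -0.37, 0.91], [0.32, 0.85, 0.42]]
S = [1.0, 1.0, 0.99]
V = [[-0.92, -0.21, -0.32], [-0.38, 0.37, 0.85], [0.05, -0.91, 0.42]]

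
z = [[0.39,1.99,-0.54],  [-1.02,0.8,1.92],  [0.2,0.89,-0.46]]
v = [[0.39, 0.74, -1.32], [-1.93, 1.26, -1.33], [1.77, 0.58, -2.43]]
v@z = [[-0.87, 0.19, 1.82], [-2.30, -4.02, 4.07], [-0.39, 1.82, 1.28]]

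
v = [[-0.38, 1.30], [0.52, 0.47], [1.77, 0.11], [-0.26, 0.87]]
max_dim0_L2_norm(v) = 1.9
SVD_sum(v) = [[-0.69,0.19], [0.36,-0.10], [1.62,-0.45], [-0.47,0.13]] + [[0.31, 1.11], [0.16, 0.57], [0.15, 0.56], [0.21, 0.74]]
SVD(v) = [[-0.37, -0.71], [0.2, -0.37], [0.87, -0.36], [-0.25, -0.48]] @ diag([1.9217893624010975, 1.6130485567899007]) @ [[0.96, -0.27], [-0.27, -0.96]]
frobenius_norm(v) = 2.51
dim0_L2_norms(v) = [1.9, 1.64]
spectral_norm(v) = 1.92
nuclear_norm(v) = 3.53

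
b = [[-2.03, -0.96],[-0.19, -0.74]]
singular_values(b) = [2.3, 0.57]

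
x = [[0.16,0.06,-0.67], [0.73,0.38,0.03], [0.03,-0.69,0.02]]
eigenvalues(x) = [(0.91+0j), (-0.17+0.6j), (-0.17-0.6j)]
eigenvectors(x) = [[0.52+0.00j, 0.25+0.53j, (0.25-0.53j)], [0.68+0.00j, 0.18-0.50j, (0.18+0.5j)], [(-0.51+0j), (0.61+0j), 0.61-0.00j]]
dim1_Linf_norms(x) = [0.67, 0.73, 0.69]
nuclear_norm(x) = 2.16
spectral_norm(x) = 0.94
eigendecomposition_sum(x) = [[0.29+0.00j,0.31+0.00j,(-0.21+0j)], [(0.39+0j),(0.41+0j),-0.28+0.00j], [-0.29+0.00j,(-0.31-0j),(0.21-0j)]] + [[(-0.07+0.2j), (-0.12-0.15j), -0.23+0.01j], [(0.17-0.09j), (-0.01+0.17j), (0.15+0.14j)], [(0.16+0.15j), -0.19+0.05j, -0.09+0.22j]] + [[(-0.07-0.2j),(-0.12+0.15j),-0.23-0.01j], [0.17+0.09j,-0.01-0.17j,0.15-0.14j], [0.16-0.15j,(-0.19-0.05j),-0.09-0.22j]]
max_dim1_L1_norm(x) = 1.14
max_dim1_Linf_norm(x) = 0.73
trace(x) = 0.56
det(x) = 0.35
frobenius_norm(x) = 1.28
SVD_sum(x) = [[0.19, 0.21, -0.06], [0.49, 0.54, -0.15], [-0.32, -0.35, 0.1]] + [[0.05, -0.21, -0.58], [-0.01, 0.03, 0.09], [0.02, -0.07, -0.2]] + [[-0.08, 0.06, -0.03], [0.24, -0.2, 0.09], [0.33, -0.27, 0.12]]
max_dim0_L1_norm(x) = 1.13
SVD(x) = [[-0.3, -0.94, 0.18], [-0.80, 0.15, -0.58], [0.52, -0.32, -0.79]] @ diag([0.9371321489040908, 0.6648833795027392, 0.5598333923154434]) @ [[-0.66,-0.72,0.20],  [-0.08,0.33,0.94],  [-0.75,0.6,-0.28]]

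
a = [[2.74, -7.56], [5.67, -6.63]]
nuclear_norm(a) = 13.79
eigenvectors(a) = [[0.76+0.00j,0.76-0.00j], [(0.47-0.46j),(0.47+0.46j)]]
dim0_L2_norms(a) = [6.3, 10.06]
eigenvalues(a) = [(-1.95+4.57j), (-1.95-4.57j)]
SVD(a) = [[-0.68, -0.74], [-0.74, 0.68]] @ diag([11.674372967417774, 2.1156596648858916]) @ [[-0.52, 0.86],[0.86, 0.52]]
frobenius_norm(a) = 11.86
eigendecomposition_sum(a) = [[1.37+3.28j,-3.78-1.61j], [(2.84+1.21j),(-3.32+1.29j)]] + [[(1.37-3.28j),-3.78+1.61j], [2.84-1.21j,-3.32-1.29j]]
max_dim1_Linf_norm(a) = 7.56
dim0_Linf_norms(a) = [5.67, 7.56]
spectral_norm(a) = 11.67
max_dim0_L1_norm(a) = 14.19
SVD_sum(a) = [[4.08, -6.75],[4.45, -7.37]] + [[-1.34,-0.81], [1.22,0.74]]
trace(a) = -3.89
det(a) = 24.70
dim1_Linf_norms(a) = [7.56, 6.63]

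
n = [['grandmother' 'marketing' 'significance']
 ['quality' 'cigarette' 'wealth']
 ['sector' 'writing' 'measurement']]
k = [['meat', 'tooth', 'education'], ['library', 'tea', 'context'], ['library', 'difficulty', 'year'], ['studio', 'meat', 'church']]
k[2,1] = 'difficulty'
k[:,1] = ['tooth', 'tea', 'difficulty', 'meat']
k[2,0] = 'library'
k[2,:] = ['library', 'difficulty', 'year']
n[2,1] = 'writing'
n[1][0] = 'quality'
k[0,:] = ['meat', 'tooth', 'education']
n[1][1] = 'cigarette'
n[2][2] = 'measurement'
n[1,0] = 'quality'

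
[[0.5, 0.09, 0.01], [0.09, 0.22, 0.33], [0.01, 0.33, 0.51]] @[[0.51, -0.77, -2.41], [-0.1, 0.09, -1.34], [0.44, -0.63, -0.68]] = [[0.25, -0.38, -1.33],[0.17, -0.26, -0.74],[0.2, -0.3, -0.81]]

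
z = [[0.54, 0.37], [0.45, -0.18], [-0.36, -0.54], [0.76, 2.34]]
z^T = [[0.54,0.45,-0.36,0.76], [0.37,-0.18,-0.54,2.34]]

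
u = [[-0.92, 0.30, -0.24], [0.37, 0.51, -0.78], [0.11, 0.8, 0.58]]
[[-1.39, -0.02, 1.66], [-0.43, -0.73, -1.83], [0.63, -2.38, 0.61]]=u@[[1.20,  -0.52,  -2.14], [-0.13,  -2.31,  0.06], [1.03,  -0.82,  1.37]]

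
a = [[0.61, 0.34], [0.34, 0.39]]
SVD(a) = [[-0.81, -0.59], [-0.59, 0.81]] @ diag([0.8573513677041127, 0.14264863229588726]) @ [[-0.81, -0.59], [-0.59, 0.81]]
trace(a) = 1.00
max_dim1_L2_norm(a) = 0.7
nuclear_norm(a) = 1.00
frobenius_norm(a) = 0.87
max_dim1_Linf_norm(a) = 0.61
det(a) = 0.12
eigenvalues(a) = [0.86, 0.14]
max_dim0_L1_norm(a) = 0.95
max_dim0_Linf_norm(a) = 0.61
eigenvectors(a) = [[0.81,-0.59], [0.59,0.81]]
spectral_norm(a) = 0.86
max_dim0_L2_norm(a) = 0.7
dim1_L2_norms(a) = [0.7, 0.52]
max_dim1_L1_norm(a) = 0.95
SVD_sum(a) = [[0.56, 0.41], [0.41, 0.30]] + [[0.05, -0.07], [-0.07, 0.09]]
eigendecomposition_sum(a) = [[0.56, 0.41], [0.41, 0.30]] + [[0.05,-0.07], [-0.07,0.09]]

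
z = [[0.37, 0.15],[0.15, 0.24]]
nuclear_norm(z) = 0.61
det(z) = 0.07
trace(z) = 0.61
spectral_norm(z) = 0.47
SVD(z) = [[-0.84, -0.55], [-0.55, 0.84]] @ diag([0.46847782724271825, 0.14152217275728182]) @ [[-0.84,-0.55], [-0.55,0.84]]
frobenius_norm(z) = 0.49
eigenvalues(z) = [0.47, 0.14]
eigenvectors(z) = [[0.84, -0.55],[0.55, 0.84]]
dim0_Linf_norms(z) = [0.37, 0.24]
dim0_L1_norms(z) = [0.52, 0.39]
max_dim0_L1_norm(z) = 0.52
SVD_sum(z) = [[0.33, 0.21], [0.21, 0.14]] + [[0.04, -0.06], [-0.06, 0.1]]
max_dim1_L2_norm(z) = 0.4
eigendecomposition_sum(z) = [[0.33, 0.21],[0.21, 0.14]] + [[0.04, -0.06], [-0.06, 0.1]]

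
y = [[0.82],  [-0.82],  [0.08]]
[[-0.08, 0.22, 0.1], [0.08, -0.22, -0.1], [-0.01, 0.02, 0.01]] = y @[[-0.10, 0.27, 0.12]]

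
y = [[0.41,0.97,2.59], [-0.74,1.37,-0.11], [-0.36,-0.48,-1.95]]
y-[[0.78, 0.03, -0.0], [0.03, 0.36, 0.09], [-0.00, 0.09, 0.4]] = [[-0.37,0.94,2.59], [-0.77,1.01,-0.20], [-0.36,-0.57,-2.35]]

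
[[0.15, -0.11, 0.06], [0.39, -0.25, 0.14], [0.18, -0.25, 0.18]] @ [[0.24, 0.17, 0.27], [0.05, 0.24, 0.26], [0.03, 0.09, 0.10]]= [[0.03, 0.0, 0.02], [0.09, 0.02, 0.05], [0.04, -0.01, 0.00]]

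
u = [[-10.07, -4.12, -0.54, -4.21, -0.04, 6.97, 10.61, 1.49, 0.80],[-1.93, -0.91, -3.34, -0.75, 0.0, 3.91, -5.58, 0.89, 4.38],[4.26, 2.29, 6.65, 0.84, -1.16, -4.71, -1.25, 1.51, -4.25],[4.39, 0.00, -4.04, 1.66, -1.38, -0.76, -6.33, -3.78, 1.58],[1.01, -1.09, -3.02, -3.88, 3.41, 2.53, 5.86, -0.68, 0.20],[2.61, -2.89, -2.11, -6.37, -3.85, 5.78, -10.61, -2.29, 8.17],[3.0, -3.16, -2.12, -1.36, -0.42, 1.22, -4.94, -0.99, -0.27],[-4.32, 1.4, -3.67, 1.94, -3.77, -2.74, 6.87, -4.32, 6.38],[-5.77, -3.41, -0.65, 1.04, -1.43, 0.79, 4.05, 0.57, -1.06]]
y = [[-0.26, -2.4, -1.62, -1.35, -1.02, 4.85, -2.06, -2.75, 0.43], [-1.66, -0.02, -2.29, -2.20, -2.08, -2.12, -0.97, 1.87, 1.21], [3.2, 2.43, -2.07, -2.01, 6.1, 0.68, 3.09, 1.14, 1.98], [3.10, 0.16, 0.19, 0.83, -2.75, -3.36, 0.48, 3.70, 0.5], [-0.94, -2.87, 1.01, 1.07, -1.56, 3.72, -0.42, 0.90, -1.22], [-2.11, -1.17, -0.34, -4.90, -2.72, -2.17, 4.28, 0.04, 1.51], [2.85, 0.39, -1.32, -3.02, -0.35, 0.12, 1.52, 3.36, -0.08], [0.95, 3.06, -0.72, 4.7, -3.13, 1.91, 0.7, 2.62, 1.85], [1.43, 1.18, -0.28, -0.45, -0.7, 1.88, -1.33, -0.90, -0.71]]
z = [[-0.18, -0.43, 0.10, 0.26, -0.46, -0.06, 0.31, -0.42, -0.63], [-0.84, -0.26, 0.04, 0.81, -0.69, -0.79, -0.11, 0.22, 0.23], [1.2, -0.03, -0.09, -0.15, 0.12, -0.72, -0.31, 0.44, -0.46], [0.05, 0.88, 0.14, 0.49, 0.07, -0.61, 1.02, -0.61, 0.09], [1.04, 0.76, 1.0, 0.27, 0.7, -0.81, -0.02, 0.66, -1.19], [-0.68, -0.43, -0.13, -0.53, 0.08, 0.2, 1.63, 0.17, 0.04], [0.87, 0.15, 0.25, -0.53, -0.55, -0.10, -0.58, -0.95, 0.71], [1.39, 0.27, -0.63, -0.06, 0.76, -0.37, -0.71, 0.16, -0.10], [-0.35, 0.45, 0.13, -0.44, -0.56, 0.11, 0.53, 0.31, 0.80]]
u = y @ z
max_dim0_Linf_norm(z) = 1.63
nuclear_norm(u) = 77.85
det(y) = 137347.50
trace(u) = -3.80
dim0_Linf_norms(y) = [3.2, 3.06, 2.29, 4.9, 6.1, 4.85, 4.28, 3.7, 1.98]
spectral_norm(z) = 3.34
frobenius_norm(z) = 5.22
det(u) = -1284.80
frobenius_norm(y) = 19.70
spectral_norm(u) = 23.92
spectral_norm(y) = 10.78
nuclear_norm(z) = 13.14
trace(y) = -1.82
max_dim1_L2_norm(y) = 8.77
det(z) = -0.05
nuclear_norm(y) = 50.34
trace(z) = 1.24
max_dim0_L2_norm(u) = 20.5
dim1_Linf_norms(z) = [0.63, 0.84, 1.2, 1.02, 1.19, 1.63, 0.95, 1.39, 0.8]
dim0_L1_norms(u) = [37.36, 19.27, 26.14, 22.05, 15.46, 29.41, 56.1, 16.52, 27.09]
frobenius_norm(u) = 35.39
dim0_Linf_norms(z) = [1.39, 0.88, 1.0, 0.81, 0.76, 0.81, 1.63, 0.95, 1.19]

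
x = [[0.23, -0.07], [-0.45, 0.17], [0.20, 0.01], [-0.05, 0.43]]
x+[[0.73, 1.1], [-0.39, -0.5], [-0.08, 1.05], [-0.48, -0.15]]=[[0.96,1.03], [-0.84,-0.33], [0.12,1.06], [-0.53,0.28]]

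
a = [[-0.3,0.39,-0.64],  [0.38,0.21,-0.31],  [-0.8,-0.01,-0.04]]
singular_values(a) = [0.96, 0.81, 0.0]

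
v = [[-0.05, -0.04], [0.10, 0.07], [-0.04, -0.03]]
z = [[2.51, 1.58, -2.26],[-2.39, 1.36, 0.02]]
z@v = [[0.12, 0.08], [0.25, 0.19]]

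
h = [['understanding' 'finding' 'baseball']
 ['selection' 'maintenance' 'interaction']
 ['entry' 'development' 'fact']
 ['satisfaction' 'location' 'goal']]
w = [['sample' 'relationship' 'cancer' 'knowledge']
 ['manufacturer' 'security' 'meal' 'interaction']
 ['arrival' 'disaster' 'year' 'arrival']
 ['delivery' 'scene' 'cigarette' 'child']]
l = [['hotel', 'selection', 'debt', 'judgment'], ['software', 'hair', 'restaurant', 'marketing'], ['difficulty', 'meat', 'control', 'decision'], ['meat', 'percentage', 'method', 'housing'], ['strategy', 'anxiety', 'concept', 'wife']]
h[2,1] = 'development'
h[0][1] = 'finding'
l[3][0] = 'meat'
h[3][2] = 'goal'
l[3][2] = 'method'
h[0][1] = 'finding'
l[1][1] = 'hair'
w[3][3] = 'child'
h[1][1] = 'maintenance'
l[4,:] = ['strategy', 'anxiety', 'concept', 'wife']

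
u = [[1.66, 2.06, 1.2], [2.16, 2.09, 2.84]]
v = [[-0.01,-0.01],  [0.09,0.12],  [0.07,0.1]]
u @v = [[0.25, 0.35],  [0.37, 0.51]]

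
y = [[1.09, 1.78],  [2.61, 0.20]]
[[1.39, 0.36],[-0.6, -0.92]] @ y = [[2.45, 2.55], [-3.06, -1.25]]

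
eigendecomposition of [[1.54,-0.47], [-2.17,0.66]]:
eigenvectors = [[0.58, 0.29],[-0.82, 0.96]]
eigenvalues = [2.2, -0.0]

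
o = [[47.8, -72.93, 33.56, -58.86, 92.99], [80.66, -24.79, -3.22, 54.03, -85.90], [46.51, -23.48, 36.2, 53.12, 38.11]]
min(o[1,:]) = -85.9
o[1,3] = 54.03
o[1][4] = -85.9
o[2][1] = -23.48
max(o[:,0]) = 80.66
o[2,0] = 46.51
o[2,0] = 46.51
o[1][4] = -85.9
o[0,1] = -72.93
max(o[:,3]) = 54.03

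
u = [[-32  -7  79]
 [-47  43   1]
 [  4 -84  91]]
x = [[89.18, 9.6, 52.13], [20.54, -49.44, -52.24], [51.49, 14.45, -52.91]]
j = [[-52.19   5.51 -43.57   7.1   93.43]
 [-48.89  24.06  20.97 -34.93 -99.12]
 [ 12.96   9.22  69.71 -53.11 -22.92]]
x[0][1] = 9.6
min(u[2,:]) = -84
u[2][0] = 4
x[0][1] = 9.6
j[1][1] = 24.06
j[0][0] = -52.19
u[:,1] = [-7, 43, -84]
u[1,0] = -47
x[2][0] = 51.49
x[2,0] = 51.49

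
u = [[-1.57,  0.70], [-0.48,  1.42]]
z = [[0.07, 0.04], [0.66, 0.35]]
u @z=[[0.35, 0.18], [0.90, 0.48]]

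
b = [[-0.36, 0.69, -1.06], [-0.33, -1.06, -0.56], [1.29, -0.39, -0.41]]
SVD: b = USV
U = [[-0.50, -0.75, 0.43], [0.27, -0.61, -0.75], [0.82, -0.25, 0.51]]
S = [1.5, 1.27, 1.19]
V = [[0.77, -0.64, 0.02],[0.11, 0.17, 0.98],[0.63, 0.75, -0.21]]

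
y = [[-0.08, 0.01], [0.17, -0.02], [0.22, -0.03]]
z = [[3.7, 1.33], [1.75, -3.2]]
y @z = [[-0.28, -0.14], [0.59, 0.29], [0.76, 0.39]]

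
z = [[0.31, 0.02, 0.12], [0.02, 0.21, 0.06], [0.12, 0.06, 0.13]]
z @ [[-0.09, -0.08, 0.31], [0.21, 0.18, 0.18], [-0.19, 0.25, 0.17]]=[[-0.05,0.01,0.12],  [0.03,0.05,0.05],  [-0.02,0.03,0.07]]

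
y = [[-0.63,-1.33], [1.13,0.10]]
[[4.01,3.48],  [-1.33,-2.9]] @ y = [[1.41, -4.99],  [-2.44, 1.48]]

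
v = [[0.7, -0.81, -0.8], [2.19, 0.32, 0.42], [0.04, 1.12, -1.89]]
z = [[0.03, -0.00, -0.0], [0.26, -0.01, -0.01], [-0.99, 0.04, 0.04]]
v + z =[[0.73, -0.81, -0.8],  [2.45, 0.31, 0.41],  [-0.95, 1.16, -1.85]]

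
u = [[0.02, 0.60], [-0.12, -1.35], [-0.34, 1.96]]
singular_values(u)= [2.46, 0.3]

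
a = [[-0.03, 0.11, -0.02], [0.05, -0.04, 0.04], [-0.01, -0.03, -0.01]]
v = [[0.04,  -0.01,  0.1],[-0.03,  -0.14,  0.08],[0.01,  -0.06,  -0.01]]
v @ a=[[-0.0, 0.00, -0.00], [-0.01, -0.00, -0.01], [-0.0, 0.00, -0.0]]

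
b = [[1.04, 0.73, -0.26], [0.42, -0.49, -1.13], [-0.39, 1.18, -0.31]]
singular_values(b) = [1.48, 1.42, 0.89]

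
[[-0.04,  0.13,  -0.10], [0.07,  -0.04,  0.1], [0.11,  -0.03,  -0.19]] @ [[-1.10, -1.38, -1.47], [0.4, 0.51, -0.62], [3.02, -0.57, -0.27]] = [[-0.21, 0.18, 0.01], [0.21, -0.17, -0.11], [-0.71, -0.06, -0.09]]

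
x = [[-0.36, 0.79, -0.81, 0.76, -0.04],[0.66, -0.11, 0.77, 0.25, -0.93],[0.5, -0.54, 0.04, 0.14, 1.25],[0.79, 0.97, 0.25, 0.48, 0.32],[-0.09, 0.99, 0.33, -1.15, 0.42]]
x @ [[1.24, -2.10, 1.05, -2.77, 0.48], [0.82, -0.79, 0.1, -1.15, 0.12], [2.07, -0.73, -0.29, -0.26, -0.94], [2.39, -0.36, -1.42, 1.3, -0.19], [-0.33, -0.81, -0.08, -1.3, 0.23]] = [[0.35, 0.48, -1.14, 1.34, 0.53], [3.23, -1.2, 0.18, -0.37, -0.68], [0.18, -1.72, 0.16, -2.22, 0.4], [3.33, -3.04, 0.15, -3.16, 0.24], [-1.50, -0.76, 1.51, -3.02, 0.08]]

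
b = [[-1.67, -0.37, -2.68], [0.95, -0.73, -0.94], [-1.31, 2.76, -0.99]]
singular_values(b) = [3.75, 2.75, 1.05]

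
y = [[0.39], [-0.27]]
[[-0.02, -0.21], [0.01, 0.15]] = y@[[-0.05, -0.54]]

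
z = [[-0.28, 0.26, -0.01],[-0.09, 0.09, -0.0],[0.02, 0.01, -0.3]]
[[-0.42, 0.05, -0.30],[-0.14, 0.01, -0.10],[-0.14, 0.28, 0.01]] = z @ [[0.33, 0.14, 1.00], [-1.23, 0.30, -0.09], [0.45, -0.90, 0.04]]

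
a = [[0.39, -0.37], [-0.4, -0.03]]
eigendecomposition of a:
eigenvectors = [[0.85, 0.50], [-0.53, 0.87]]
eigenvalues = [0.62, -0.26]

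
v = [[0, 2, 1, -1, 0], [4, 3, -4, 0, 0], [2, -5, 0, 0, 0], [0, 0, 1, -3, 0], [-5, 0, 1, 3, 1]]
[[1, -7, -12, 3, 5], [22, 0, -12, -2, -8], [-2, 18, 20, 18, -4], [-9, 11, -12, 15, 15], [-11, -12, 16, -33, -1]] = v @ [[4, -1, 0, 4, -2], [2, -4, -4, -2, 0], [0, -4, 0, 3, 0], [3, -5, 4, -4, -5], [0, 2, 4, -4, 4]]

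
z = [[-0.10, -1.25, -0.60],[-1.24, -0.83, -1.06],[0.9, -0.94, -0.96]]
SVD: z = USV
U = [[-0.57, -0.12, 0.81], [-0.65, 0.66, -0.36], [-0.50, -0.74, -0.45]]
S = [2.33, 1.51, 0.44]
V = [[0.18,  0.74,  0.65], [-0.98,  0.19,  0.05], [-0.09,  -0.64,  0.76]]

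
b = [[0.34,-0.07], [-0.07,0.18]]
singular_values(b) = [0.37, 0.15]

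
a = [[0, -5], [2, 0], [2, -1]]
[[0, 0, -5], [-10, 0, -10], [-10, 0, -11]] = a @ [[-5, 0, -5], [0, 0, 1]]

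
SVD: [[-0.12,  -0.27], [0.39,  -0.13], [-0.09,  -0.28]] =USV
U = [[-0.58, -0.4], [0.61, -0.79], [-0.54, -0.46]]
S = [0.42, 0.4]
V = [[0.84, 0.54], [-0.54, 0.84]]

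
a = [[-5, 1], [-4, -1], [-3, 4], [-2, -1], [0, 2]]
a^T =[[-5, -4, -3, -2, 0], [1, -1, 4, -1, 2]]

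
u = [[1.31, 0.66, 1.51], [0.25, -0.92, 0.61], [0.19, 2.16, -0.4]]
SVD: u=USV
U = [[-0.4, -0.89, -0.23],[0.33, -0.37, 0.87],[-0.86, 0.27, 0.44]]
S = [2.49, 2.09, 0.0]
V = [[-0.24,-0.97,-0.02], [-0.58,0.16,-0.80], [-0.78,0.18,0.6]]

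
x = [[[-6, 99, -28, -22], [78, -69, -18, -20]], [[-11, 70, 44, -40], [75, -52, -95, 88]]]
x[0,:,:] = [[-6, 99, -28, -22], [78, -69, -18, -20]]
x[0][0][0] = -6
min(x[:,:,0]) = -11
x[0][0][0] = -6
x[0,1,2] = -18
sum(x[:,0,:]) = 106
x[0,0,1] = 99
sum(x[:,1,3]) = 68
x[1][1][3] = 88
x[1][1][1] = -52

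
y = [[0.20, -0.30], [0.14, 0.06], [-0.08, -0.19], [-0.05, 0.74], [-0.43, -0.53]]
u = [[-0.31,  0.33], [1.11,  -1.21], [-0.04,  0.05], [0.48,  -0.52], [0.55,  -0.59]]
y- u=[[0.51, -0.63], [-0.97, 1.27], [-0.04, -0.24], [-0.53, 1.26], [-0.98, 0.06]]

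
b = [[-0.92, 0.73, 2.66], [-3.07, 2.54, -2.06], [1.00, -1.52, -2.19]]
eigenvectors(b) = [[-0.01, 0.77, -0.76],[0.96, 0.63, -0.19],[-0.27, -0.13, 0.63]]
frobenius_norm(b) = 6.06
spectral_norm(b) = 4.54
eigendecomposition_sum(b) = [[0.02, -0.02, 0.02], [-2.43, 2.51, -2.18], [0.69, -0.72, 0.62]] + [[-0.72,-0.28,-0.95], [-0.59,-0.23,-0.78], [0.12,0.05,0.16]] + [[-0.22, 1.03, 3.59], [-0.05, 0.26, 0.89], [0.18, -0.85, -2.98]]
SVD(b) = [[-0.09,-0.72,-0.69], [-0.96,0.24,-0.11], [0.25,0.65,-0.72]] @ diag([4.5449271665926085, 3.983097829125305, 0.40008590825692786]) @ [[0.72, -0.64, 0.26], [0.15, -0.23, -0.96], [0.67, 0.74, -0.07]]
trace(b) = -0.57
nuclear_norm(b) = 8.93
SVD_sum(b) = [[-0.31,0.27,-0.11],[-3.18,2.79,-1.16],[0.81,-0.71,0.29]] + [[-0.42, 0.66, 2.75], [0.14, -0.22, -0.91], [0.39, -0.6, -2.50]] + [[-0.19, -0.20, 0.02], [-0.03, -0.03, 0.00], [-0.19, -0.21, 0.02]]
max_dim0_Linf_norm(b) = 3.07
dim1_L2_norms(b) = [2.91, 4.49, 2.85]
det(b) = 7.24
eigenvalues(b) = [3.15, -0.78, -2.94]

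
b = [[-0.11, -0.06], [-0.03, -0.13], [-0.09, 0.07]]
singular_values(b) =[0.17, 0.14]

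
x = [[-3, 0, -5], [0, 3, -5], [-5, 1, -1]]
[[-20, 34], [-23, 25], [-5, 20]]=x @ [[0, -3], [-1, 0], [4, -5]]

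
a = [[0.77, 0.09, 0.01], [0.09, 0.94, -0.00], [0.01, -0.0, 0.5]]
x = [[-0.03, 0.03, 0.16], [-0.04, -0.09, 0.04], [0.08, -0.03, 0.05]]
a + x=[[0.74, 0.12, 0.17], [0.05, 0.85, 0.04], [0.09, -0.03, 0.55]]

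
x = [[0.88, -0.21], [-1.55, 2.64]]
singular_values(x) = [3.13, 0.64]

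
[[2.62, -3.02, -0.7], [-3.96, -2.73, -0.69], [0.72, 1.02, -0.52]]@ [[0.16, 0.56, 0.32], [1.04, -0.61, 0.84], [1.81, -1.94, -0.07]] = [[-3.99, 4.67, -1.65], [-4.72, 0.79, -3.51], [0.23, 0.79, 1.12]]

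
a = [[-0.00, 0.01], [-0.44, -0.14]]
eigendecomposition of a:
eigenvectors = [[0.21, -0.11], [-0.98, 0.99]]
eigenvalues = [-0.05, -0.09]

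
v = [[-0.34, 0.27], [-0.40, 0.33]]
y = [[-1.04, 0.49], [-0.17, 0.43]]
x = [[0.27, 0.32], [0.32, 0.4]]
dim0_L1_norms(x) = [0.59, 0.72]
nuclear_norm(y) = 1.50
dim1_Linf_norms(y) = [1.04, 0.43]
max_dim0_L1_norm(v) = 0.74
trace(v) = -0.01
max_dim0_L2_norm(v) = 0.52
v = x @ y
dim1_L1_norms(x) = [0.59, 0.72]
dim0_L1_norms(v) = [0.74, 0.6]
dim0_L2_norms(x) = [0.42, 0.51]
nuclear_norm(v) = 0.68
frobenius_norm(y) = 1.24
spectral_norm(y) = 1.20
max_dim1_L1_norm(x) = 0.72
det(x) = 0.01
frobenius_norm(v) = 0.68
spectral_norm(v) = 0.68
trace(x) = 0.67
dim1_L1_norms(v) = [0.61, 0.73]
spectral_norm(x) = 0.66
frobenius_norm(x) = 0.66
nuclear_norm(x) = 0.67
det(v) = -0.00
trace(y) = -0.61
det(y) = -0.36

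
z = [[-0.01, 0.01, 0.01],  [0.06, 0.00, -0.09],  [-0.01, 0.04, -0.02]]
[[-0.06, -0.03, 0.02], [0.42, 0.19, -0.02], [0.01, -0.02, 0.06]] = z @ [[2.71,  0.61,  1.3], [-0.41,  -1.15,  2.40], [-2.88,  -1.65,  1.09]]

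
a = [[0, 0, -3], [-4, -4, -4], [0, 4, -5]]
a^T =[[0, -4, 0], [0, -4, 4], [-3, -4, -5]]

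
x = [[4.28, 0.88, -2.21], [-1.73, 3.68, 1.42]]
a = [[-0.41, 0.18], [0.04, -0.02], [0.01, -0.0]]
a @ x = [[-2.07, 0.30, 1.16], [0.21, -0.04, -0.12], [0.04, 0.01, -0.02]]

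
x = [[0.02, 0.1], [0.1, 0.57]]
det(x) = 0.00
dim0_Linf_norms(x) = [0.1, 0.57]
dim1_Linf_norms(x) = [0.1, 0.57]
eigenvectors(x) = [[-0.98,-0.17],[0.17,-0.98]]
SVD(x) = [[-0.17, -0.98], [-0.98, 0.17]] @ diag([0.5876174977679907, 0.002382502232009366]) @ [[-0.17, -0.98],[-0.98, 0.17]]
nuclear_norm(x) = 0.59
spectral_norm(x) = 0.59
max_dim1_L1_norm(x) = 0.67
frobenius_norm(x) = 0.59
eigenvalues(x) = [0.0, 0.59]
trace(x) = 0.59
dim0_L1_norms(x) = [0.12, 0.67]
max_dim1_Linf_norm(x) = 0.57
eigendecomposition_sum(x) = [[0.0, -0.00],  [-0.00, 0.00]] + [[0.02, 0.10],[0.1, 0.57]]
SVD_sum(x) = [[0.02, 0.1],[0.10, 0.57]] + [[0.0,-0.00], [-0.00,0.00]]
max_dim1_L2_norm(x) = 0.58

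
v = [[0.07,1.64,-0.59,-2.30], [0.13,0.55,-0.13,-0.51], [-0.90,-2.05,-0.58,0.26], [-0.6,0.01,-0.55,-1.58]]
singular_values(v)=[3.54, 2.22, 0.2, 0.0]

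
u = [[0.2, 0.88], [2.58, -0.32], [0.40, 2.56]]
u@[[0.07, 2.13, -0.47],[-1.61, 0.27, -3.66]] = [[-1.40, 0.66, -3.31], [0.70, 5.41, -0.04], [-4.09, 1.54, -9.56]]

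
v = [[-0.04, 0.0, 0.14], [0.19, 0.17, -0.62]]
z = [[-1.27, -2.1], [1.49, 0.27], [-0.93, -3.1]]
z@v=[[-0.35, -0.36, 1.12], [-0.01, 0.05, 0.04], [-0.55, -0.53, 1.79]]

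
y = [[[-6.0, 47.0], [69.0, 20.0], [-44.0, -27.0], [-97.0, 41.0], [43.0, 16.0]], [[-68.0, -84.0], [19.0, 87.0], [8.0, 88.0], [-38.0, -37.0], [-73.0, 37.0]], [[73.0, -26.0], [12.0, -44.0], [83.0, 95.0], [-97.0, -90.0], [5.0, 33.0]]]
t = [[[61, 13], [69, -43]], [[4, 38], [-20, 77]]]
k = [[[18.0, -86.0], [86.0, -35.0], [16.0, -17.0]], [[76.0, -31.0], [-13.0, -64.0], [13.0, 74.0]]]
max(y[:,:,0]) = 83.0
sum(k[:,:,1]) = -159.0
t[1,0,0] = 4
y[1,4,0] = -73.0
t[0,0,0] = 61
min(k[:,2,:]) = -17.0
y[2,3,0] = -97.0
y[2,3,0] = -97.0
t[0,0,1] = 13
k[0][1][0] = 86.0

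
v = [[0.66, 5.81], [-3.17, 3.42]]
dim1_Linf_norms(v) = [5.81, 3.42]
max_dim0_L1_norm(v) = 9.23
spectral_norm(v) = 6.84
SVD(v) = [[0.82, 0.58], [0.58, -0.82]] @ diag([6.8413632151639305, 3.02204390408244]) @ [[-0.19, 0.98], [0.98, 0.19]]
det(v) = 20.67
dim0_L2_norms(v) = [3.24, 6.74]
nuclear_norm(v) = 9.86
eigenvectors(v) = [[(0.8+0j), (0.8-0j)], [0.19+0.56j, 0.19-0.56j]]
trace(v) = 4.08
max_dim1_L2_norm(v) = 5.85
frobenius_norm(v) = 7.48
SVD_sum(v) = [[-1.06, 5.48], [-0.75, 3.89]] + [[1.72,0.33], [-2.42,-0.47]]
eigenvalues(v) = [(2.04+4.06j), (2.04-4.06j)]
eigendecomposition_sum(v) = [[0.33+2.38j, (2.9-1.46j)], [(-1.58+0.8j), (1.71+1.69j)]] + [[0.33-2.38j, (2.9+1.46j)], [(-1.58-0.8j), 1.71-1.69j]]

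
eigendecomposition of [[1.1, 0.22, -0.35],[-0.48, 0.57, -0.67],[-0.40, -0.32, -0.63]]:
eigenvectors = [[(0.11+0j), (0.57+0.39j), 0.57-0.39j], [(0.46+0j), (-0.72+0j), (-0.72-0j)], [(0.88+0j), (-0.01-0.1j), (-0.01+0.1j)]]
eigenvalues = [(-0.84+0j), (0.94+0.17j), (0.94-0.17j)]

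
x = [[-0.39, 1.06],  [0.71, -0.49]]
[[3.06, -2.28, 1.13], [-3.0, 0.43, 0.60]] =x@[[-3.0, -1.17, 2.11],  [1.78, -2.58, 1.84]]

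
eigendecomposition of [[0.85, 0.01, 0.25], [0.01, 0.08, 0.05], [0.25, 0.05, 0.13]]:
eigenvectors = [[-0.95, -0.20, -0.23], [-0.03, 0.8, -0.59], [-0.30, 0.56, 0.77]]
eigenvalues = [0.93, 0.11, 0.02]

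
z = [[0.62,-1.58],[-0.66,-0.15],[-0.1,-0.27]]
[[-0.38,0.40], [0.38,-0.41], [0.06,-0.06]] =z@[[-0.58, 0.62], [0.01, -0.01]]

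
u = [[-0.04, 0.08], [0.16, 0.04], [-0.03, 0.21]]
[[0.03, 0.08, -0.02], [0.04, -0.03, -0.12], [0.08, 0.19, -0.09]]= u@[[0.13, -0.39, -0.64], [0.38, 0.84, -0.54]]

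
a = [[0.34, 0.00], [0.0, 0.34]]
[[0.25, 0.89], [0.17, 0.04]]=a @ [[0.73, 2.63], [0.49, 0.11]]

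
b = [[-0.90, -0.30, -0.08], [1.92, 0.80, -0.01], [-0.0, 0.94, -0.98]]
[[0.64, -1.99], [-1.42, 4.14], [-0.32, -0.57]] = b@[[-0.81,1.98], [0.17,0.44], [0.49,1.0]]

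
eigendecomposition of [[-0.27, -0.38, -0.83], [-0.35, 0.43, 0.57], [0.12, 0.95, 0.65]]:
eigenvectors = [[-0.70+0.00j, (-0.7-0j), (-0.47+0j)], [-0.15-0.48j, -0.15+0.48j, (0.57+0j)], [0.06+0.51j, (0.06-0.51j), (0.67+0j)]]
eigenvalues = [(-0.29+0.35j), (-0.29-0.35j), (1.38+0j)]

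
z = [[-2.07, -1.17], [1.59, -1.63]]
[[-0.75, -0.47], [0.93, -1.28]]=z @ [[0.44,-0.14], [-0.14,0.65]]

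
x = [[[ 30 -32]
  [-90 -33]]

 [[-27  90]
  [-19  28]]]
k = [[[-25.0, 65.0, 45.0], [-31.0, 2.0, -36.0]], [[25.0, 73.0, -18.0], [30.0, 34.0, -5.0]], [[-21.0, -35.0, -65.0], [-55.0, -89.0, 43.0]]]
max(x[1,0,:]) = 90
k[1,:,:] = [[25.0, 73.0, -18.0], [30.0, 34.0, -5.0]]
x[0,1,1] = -33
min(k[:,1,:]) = -89.0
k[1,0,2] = -18.0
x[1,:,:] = [[-27, 90], [-19, 28]]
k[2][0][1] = -35.0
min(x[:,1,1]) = -33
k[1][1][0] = 30.0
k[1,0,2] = -18.0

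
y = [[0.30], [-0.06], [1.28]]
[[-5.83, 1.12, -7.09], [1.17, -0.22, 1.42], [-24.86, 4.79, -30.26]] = y @ [[-19.42,3.74,-23.64]]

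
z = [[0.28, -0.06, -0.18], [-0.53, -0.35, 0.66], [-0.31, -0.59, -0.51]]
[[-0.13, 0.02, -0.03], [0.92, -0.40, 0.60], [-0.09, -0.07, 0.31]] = z @ [[0.03, -0.07, -0.02], [-0.74, 0.50, -0.88], [1.02, -0.39, 0.42]]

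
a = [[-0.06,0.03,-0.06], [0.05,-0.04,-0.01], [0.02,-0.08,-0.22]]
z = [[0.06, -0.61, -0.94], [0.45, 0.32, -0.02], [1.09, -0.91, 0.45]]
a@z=[[-0.06, 0.10, 0.03], [-0.03, -0.03, -0.05], [-0.27, 0.16, -0.12]]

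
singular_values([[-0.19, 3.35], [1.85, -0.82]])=[3.52, 1.71]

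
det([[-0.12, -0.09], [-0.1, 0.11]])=-0.022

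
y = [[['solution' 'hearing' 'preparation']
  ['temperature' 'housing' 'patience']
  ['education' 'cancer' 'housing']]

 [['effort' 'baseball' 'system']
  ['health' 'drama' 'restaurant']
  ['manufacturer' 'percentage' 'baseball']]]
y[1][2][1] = 'percentage'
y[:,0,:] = [['solution', 'hearing', 'preparation'], ['effort', 'baseball', 'system']]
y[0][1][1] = 'housing'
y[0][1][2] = 'patience'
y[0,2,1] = 'cancer'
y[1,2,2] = 'baseball'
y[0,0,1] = 'hearing'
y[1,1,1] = 'drama'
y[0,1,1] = 'housing'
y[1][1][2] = 'restaurant'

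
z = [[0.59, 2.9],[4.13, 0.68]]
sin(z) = [[-0.56,-0.21],[-0.3,-0.57]]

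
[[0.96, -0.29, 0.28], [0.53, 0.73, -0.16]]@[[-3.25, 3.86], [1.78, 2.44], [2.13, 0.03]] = [[-3.04, 3.01], [-0.76, 3.82]]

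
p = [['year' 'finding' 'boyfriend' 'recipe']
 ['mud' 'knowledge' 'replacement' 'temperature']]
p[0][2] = 'boyfriend'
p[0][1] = 'finding'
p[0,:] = ['year', 'finding', 'boyfriend', 'recipe']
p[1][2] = 'replacement'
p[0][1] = 'finding'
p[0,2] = 'boyfriend'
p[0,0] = 'year'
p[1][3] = 'temperature'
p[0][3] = 'recipe'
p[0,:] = ['year', 'finding', 'boyfriend', 'recipe']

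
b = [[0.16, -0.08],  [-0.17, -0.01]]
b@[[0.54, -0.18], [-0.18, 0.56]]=[[0.1, -0.07], [-0.09, 0.02]]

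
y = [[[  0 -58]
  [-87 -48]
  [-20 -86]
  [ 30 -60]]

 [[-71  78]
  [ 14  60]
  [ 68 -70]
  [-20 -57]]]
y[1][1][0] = 14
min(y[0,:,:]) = -87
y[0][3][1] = -60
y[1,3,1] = -57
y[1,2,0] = 68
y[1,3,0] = -20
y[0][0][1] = -58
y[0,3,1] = -60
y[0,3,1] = -60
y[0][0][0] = 0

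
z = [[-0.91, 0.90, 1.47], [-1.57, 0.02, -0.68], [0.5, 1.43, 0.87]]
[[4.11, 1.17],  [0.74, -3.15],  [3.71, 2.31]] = z @ [[-0.81, 1.36], [2.36, 0.23], [0.85, 1.50]]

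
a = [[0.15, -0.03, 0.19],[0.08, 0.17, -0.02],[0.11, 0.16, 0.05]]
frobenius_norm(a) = 0.37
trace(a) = 0.37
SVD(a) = [[-0.58,0.78,-0.22], [-0.49,-0.55,-0.68], [-0.65,-0.29,0.70]] @ diag([0.29274543285783566, 0.22257973930144972, 0.012584561707790813]) @ [[-0.68, -0.58, -0.46], [0.19, -0.73, 0.65], [-0.71, 0.36, 0.60]]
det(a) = 0.00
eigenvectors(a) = [[0.72+0.00j,0.71+0.00j,0.71-0.00j], [0.38+0.00j,(-0.48-0.11j),-0.48+0.11j], [0.58+0.00j,-0.49+0.11j,(-0.49-0.11j)]]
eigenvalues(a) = [(0.29+0j), (0.04+0.03j), (0.04-0.03j)]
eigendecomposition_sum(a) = [[(0.15+0j), (0.11+0j), (0.11-0j)], [0.08+0.00j, 0.06+0.00j, 0.06-0.00j], [(0.12+0j), (0.09+0j), 0.09-0.00j]] + [[0.02j, (-0.07+0.06j), (0.04-0.06j)], [0.00-0.01j, 0.06-0.03j, (-0.04+0.04j)], [(-0-0.01j), 0.04-0.05j, (-0.02+0.05j)]] + [[-0.02j, -0.07-0.06j, (0.04+0.06j)], [0.00+0.01j, (0.06+0.03j), -0.04-0.04j], [(-0+0.01j), (0.04+0.05j), (-0.02-0.05j)]]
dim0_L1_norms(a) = [0.34, 0.36, 0.26]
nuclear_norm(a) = 0.53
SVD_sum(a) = [[0.12, 0.1, 0.08], [0.10, 0.08, 0.07], [0.13, 0.11, 0.09]] + [[0.03, -0.13, 0.11],[-0.02, 0.09, -0.08],[-0.01, 0.05, -0.04]] + [[0.0, -0.00, -0.0],[0.01, -0.00, -0.01],[-0.01, 0.0, 0.01]]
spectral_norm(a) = 0.29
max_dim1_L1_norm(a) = 0.37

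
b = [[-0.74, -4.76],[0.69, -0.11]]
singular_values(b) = [4.82, 0.7]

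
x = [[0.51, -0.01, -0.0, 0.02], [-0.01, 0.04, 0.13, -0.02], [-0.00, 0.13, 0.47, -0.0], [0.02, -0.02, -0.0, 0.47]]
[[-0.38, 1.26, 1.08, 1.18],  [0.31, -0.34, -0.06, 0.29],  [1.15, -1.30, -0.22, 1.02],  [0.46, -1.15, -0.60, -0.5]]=x @ [[-0.78, 2.54, 2.12, 2.40], [0.35, -1.36, -2.57, 1.8], [2.35, -2.4, 0.24, 1.68], [1.02, -2.61, -1.47, -1.09]]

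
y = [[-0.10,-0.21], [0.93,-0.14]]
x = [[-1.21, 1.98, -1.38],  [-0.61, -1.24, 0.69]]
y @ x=[[0.25, 0.06, -0.01], [-1.04, 2.02, -1.38]]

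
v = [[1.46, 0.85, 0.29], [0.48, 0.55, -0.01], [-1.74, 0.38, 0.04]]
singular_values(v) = [2.36, 1.02, 0.15]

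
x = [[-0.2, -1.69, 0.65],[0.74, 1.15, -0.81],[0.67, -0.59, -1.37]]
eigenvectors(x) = [[-0.08+0.00j, (-0.84+0j), (-0.84-0j)], [(0.3+0j), 0.26+0.31j, (0.26-0.31j)], [(0.95+0j), (-0.36+0.02j), -0.36-0.02j]]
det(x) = -1.17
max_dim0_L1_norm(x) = 3.43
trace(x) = -0.42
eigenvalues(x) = [(-1.61+0j), (0.6+0.61j), (0.6-0.61j)]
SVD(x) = [[0.72,-0.33,0.61], [-0.66,-0.06,0.75], [-0.21,-0.94,-0.26]] @ diag([2.3881064072313425, 1.6515551928109162, 0.2966702425925278]) @ [[-0.32, -0.78, 0.54], [-0.37, 0.63, 0.68], [0.87, -0.02, 0.49]]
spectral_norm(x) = 2.39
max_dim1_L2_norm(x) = 1.82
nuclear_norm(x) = 4.34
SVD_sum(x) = [[-0.56, -1.35, 0.93], [0.51, 1.22, -0.85], [0.16, 0.39, -0.27]] + [[0.2, -0.34, -0.37], [0.04, -0.07, -0.07], [0.58, -0.98, -1.06]] + [[0.16, -0.00, 0.09], [0.19, -0.0, 0.11], [-0.07, 0.0, -0.04]]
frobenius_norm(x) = 2.92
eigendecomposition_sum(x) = [[(-0.06-0j),(-0.01+0j),(0.13-0j)], [(0.22+0j),0.03-0.00j,-0.50+0.00j], [(0.7+0j),0.09-0.00j,(-1.58+0j)]] + [[(-0.07+0.64j), -0.84+0.82j, (0.26-0.21j)], [0.26-0.17j, 0.56+0.06j, (-0.16-0.03j)], [(-0.02+0.28j), -0.34+0.37j, 0.11-0.09j]] + [[-0.07-0.64j, -0.84-0.82j, (0.26+0.21j)],[0.26+0.17j, (0.56-0.06j), -0.16+0.03j],[-0.02-0.28j, (-0.34-0.37j), (0.11+0.09j)]]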